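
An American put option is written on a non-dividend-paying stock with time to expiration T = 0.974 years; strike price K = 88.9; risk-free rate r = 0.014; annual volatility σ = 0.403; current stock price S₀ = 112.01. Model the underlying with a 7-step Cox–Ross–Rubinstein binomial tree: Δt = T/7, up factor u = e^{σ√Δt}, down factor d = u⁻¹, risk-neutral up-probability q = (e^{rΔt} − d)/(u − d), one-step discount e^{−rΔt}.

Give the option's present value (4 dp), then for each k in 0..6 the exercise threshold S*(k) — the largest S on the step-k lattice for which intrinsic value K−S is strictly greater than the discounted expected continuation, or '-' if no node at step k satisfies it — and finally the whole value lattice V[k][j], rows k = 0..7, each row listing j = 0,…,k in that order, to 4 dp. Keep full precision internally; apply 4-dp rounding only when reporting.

price = 6.6133
boundary = - - - - - 52.8235 61.3922
tree:
6.6133
9.9447 2.8683
14.5565 4.7635 0.7340
20.6078 7.7645 1.3849 0.0000
27.9825 12.3422 2.6129 0.0000 0.0000
36.0765 18.9330 4.9299 0.0000 0.0000 0.0000
43.4493 27.5078 9.3014 0.0000 0.0000 0.0000 0.0000
49.7930 36.0765 17.5492 0.0000 0.0000 0.0000 0.0000 0.0000

params: Δt=0.13914 u=1.16221 d=0.86043 q=0.46895 e^(-rΔt)=0.99805
t_7 payoffs: 49.7930 36.0765 17.5492 0.0000 0.0000 0.0000 0.0000 0.0000
t_6: node(6,0) S=45.4507 payoff=43.4493 vs cont=43.2762 → 43.4493 [stop]  node(6,1) S=61.3922 payoff=27.5078 vs cont=27.3348 → 27.5078 [stop]  node(6,2) S=82.9249 payoff=5.9751 vs cont=9.3014 → 9.3014 [wait]  node(6,3) S=112.0100 payoff=0.0000 vs cont=0.0000 → 0.0000 [wait]  node(6,4) S=151.2964 payoff=0.0000 vs cont=0.0000 → 0.0000 [wait]  node(6,5) S=204.3622 payoff=0.0000 vs cont=0.0000 → 0.0000 [wait]  node(6,6) S=276.0404 payoff=0.0000 vs cont=0.0000 → 0.0000 [wait]  ⇒ S*(6)=61.3922
t_5: node(5,0) S=52.8235 payoff=36.0765 vs cont=35.9035 → 36.0765 [stop]  node(5,1) S=71.3508 payoff=17.5492 vs cont=18.9330 → 18.9330 [wait]  node(5,2) S=96.3764 payoff=0.0000 vs cont=4.9299 → 4.9299 [wait]  node(5,3) S=130.1795 payoff=0.0000 vs cont=0.0000 → 0.0000 [wait]  node(5,4) S=175.8388 payoff=0.0000 vs cont=0.0000 → 0.0000 [wait]  node(5,5) S=237.5126 payoff=0.0000 vs cont=0.0000 → 0.0000 [wait]  ⇒ S*(5)=52.8235
t_4: node(4,0) S=61.3922 payoff=27.5078 vs cont=27.9825 → 27.9825 [wait]  node(4,1) S=82.9249 payoff=5.9751 vs cont=12.3422 → 12.3422 [wait]  node(4,2) S=112.0100 payoff=0.0000 vs cont=2.6129 → 2.6129 [wait]  node(4,3) S=151.2964 payoff=0.0000 vs cont=0.0000 → 0.0000 [wait]  node(4,4) S=204.3622 payoff=0.0000 vs cont=0.0000 → 0.0000 [wait]  ⇒ S*(4)=-
t_3: node(3,0) S=71.3508 payoff=17.5492 vs cont=20.6078 → 20.6078 [wait]  node(3,1) S=96.3764 payoff=0.0000 vs cont=7.7645 → 7.7645 [wait]  node(3,2) S=130.1795 payoff=0.0000 vs cont=1.3849 → 1.3849 [wait]  node(3,3) S=175.8388 payoff=0.0000 vs cont=0.0000 → 0.0000 [wait]  ⇒ S*(3)=-
t_2: node(2,0) S=82.9249 payoff=5.9751 vs cont=14.5565 → 14.5565 [wait]  node(2,1) S=112.0100 payoff=0.0000 vs cont=4.7635 → 4.7635 [wait]  node(2,2) S=151.2964 payoff=0.0000 vs cont=0.7340 → 0.7340 [wait]  ⇒ S*(2)=-
t_1: node(1,0) S=96.3764 payoff=0.0000 vs cont=9.9447 → 9.9447 [wait]  node(1,1) S=130.1795 payoff=0.0000 vs cont=2.8683 → 2.8683 [wait]  ⇒ S*(1)=-
t_0: node(0,0) S=112.0100 payoff=0.0000 vs cont=6.6133 → 6.6133 [wait]  ⇒ S*(0)=-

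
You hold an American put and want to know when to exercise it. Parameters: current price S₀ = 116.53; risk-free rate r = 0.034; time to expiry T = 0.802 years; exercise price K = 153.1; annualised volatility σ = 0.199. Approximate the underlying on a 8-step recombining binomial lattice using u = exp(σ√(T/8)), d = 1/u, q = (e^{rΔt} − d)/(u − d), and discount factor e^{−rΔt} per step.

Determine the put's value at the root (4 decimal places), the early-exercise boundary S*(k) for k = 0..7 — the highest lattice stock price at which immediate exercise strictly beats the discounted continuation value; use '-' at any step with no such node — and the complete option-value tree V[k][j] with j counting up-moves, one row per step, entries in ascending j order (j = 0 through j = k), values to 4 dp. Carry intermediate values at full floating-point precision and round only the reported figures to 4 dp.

price = 36.5700
boundary = 116.5300 124.1086 116.5300 124.1086 116.5300 124.1086 132.1800 140.7764
tree:
36.5700
43.6858 28.9914
50.3671 36.5700 21.5630
56.6403 43.6858 28.9914 14.6078
62.5305 50.3671 36.5700 21.0736 8.5261
68.0611 56.6403 43.6858 28.9914 13.6473 3.6887
73.2539 62.5305 50.3671 36.5700 20.9200 6.7880 0.7514
78.1296 68.0611 56.6403 43.6858 28.9914 12.3236 1.5429 0.0000
82.7076 73.2539 62.5305 50.3671 36.5700 20.9200 3.1682 0.0000 0.0000

Δt=0.10025  u=1.06504  d=0.93894  q=0.51133  discount=0.99660
step 8 (expiry): payoffs max(K−S,0) = 82.7076 73.2539 62.5305 50.3671 36.5700 20.9200 3.1682 0.0000 0.0000
step 7: (k=7,j=0): S=74.9704, (K−S)⁺=78.1296, hold=77.6087 ⇒ V=78.1296 exercise | (k=7,j=1): S=85.0389, (K−S)⁺=68.0611, hold=67.5401 ⇒ V=68.0611 exercise | (k=7,j=2): S=96.4597, (K−S)⁺=56.6403, hold=56.1194 ⇒ V=56.6403 exercise | (k=7,j=3): S=109.4142, (K−S)⁺=43.6858, hold=43.1648 ⇒ V=43.6858 exercise | (k=7,j=4): S=124.1086, (K−S)⁺=28.9914, hold=28.4705 ⇒ V=28.9914 exercise | (k=7,j=5): S=140.7764, (K−S)⁺=12.3236, hold=11.8027 ⇒ V=12.3236 exercise | (k=7,j=6): S=159.6827, (K−S)⁺=0.0000, hold=1.5429 ⇒ V=1.5429 continue | (k=7,j=7): S=181.1281, (K−S)⁺=0.0000, hold=0.0000 ⇒ V=0.0000 continue  boundary S*=140.7764
step 6: (k=6,j=0): S=79.8461, (K−S)⁺=73.2539, hold=72.7329 ⇒ V=73.2539 exercise | (k=6,j=1): S=90.5695, (K−S)⁺=62.5305, hold=62.0096 ⇒ V=62.5305 exercise | (k=6,j=2): S=102.7329, (K−S)⁺=50.3671, hold=49.8461 ⇒ V=50.3671 exercise | (k=6,j=3): S=116.5300, (K−S)⁺=36.5700, hold=36.0490 ⇒ V=36.5700 exercise | (k=6,j=4): S=132.1800, (K−S)⁺=20.9200, hold=20.3990 ⇒ V=20.9200 exercise | (k=6,j=5): S=149.9318, (K−S)⁺=3.1682, hold=6.7880 ⇒ V=6.7880 continue | (k=6,j=6): S=170.0677, (K−S)⁺=0.0000, hold=0.7514 ⇒ V=0.7514 continue  boundary S*=132.1800
step 5: (k=5,j=0): S=85.0389, (K−S)⁺=68.0611, hold=67.5401 ⇒ V=68.0611 exercise | (k=5,j=1): S=96.4597, (K−S)⁺=56.6403, hold=56.1194 ⇒ V=56.6403 exercise | (k=5,j=2): S=109.4142, (K−S)⁺=43.6858, hold=43.1648 ⇒ V=43.6858 exercise | (k=5,j=3): S=124.1086, (K−S)⁺=28.9914, hold=28.4705 ⇒ V=28.9914 exercise | (k=5,j=4): S=140.7764, (K−S)⁺=12.3236, hold=13.6473 ⇒ V=13.6473 continue | (k=5,j=5): S=159.6827, (K−S)⁺=0.0000, hold=3.6887 ⇒ V=3.6887 continue  boundary S*=124.1086
step 4: (k=4,j=0): S=90.5695, (K−S)⁺=62.5305, hold=62.0096 ⇒ V=62.5305 exercise | (k=4,j=1): S=102.7329, (K−S)⁺=50.3671, hold=49.8461 ⇒ V=50.3671 exercise | (k=4,j=2): S=116.5300, (K−S)⁺=36.5700, hold=36.0490 ⇒ V=36.5700 exercise | (k=4,j=3): S=132.1800, (K−S)⁺=20.9200, hold=21.0736 ⇒ V=21.0736 continue | (k=4,j=4): S=149.9318, (K−S)⁺=3.1682, hold=8.5261 ⇒ V=8.5261 continue  boundary S*=116.5300
step 3: (k=3,j=0): S=96.4597, (K−S)⁺=56.6403, hold=56.1194 ⇒ V=56.6403 exercise | (k=3,j=1): S=109.4142, (K−S)⁺=43.6858, hold=43.1648 ⇒ V=43.6858 exercise | (k=3,j=2): S=124.1086, (K−S)⁺=28.9914, hold=28.5487 ⇒ V=28.9914 exercise | (k=3,j=3): S=140.7764, (K−S)⁺=12.3236, hold=14.6078 ⇒ V=14.6078 continue  boundary S*=124.1086
step 2: (k=2,j=0): S=102.7329, (K−S)⁺=50.3671, hold=49.8461 ⇒ V=50.3671 exercise | (k=2,j=1): S=116.5300, (K−S)⁺=36.5700, hold=36.0490 ⇒ V=36.5700 exercise | (k=2,j=2): S=132.1800, (K−S)⁺=20.9200, hold=21.5630 ⇒ V=21.5630 continue  boundary S*=116.5300
step 1: (k=1,j=0): S=109.4142, (K−S)⁺=43.6858, hold=43.1648 ⇒ V=43.6858 exercise | (k=1,j=1): S=124.1086, (K−S)⁺=28.9914, hold=28.7982 ⇒ V=28.9914 exercise  boundary S*=124.1086
step 0: (k=0,j=0): S=116.5300, (K−S)⁺=36.5700, hold=36.0490 ⇒ V=36.5700 exercise  boundary S*=116.5300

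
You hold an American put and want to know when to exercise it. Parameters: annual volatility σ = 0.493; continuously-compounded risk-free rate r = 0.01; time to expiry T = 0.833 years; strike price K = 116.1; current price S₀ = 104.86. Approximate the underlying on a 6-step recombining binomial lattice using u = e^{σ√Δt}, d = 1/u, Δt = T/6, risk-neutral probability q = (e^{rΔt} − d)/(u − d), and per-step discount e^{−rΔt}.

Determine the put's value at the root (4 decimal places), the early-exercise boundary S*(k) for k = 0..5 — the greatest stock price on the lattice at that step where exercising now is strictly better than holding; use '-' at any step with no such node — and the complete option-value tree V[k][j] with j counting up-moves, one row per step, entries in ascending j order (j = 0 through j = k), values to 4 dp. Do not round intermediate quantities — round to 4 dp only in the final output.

Δt=0.13883  u=1.20165  d=0.83219  q=0.45797  discount=0.99861
step 6 (expiry): payoffs max(K−S,0) = 81.2705 65.8077 43.4801 11.2400 0.0000 0.0000 0.0000
step 5: (k=5,j=0): S=41.8528, (K−S)⁺=74.2472, hold=74.0861 ⇒ V=74.2472 exercise | (k=5,j=1): S=60.4336, (K−S)⁺=55.6664, hold=55.5053 ⇒ V=55.6664 exercise | (k=5,j=2): S=87.2635, (K−S)⁺=28.8365, hold=28.6754 ⇒ V=28.8365 exercise | (k=5,j=3): S=126.0048, (K−S)⁺=0.0000, hold=6.0840 ⇒ V=6.0840 continue | (k=5,j=4): S=181.9454, (K−S)⁺=0.0000, hold=0.0000 ⇒ V=0.0000 continue | (k=5,j=5): S=262.7213, (K−S)⁺=0.0000, hold=0.0000 ⇒ V=0.0000 continue  boundary S*=87.2635
step 4: (k=4,j=0): S=50.2923, (K−S)⁺=65.8077, hold=65.6466 ⇒ V=65.8077 exercise | (k=4,j=1): S=72.6199, (K−S)⁺=43.4801, hold=43.3190 ⇒ V=43.4801 exercise | (k=4,j=2): S=104.8600, (K−S)⁺=11.2400, hold=18.3911 ⇒ V=18.3911 continue | (k=4,j=3): S=151.4133, (K−S)⁺=0.0000, hold=3.2932 ⇒ V=3.2932 continue | (k=4,j=4): S=218.6342, (K−S)⁺=0.0000, hold=0.0000 ⇒ V=0.0000 continue  boundary S*=72.6199
step 3: (k=3,j=0): S=60.4336, (K−S)⁺=55.6664, hold=55.5053 ⇒ V=55.6664 exercise | (k=3,j=1): S=87.2635, (K−S)⁺=28.8365, hold=31.9458 ⇒ V=31.9458 continue | (k=3,j=2): S=126.0048, (K−S)⁺=0.0000, hold=11.4608 ⇒ V=11.4608 continue | (k=3,j=3): S=181.9454, (K−S)⁺=0.0000, hold=1.7825 ⇒ V=1.7825 continue  boundary S*=60.4336
step 2: (k=2,j=0): S=72.6199, (K−S)⁺=43.4801, hold=44.7410 ⇒ V=44.7410 continue | (k=2,j=1): S=104.8600, (K−S)⁺=11.2400, hold=22.5331 ⇒ V=22.5331 continue | (k=2,j=2): S=151.4133, (K−S)⁺=0.0000, hold=7.0188 ⇒ V=7.0188 continue  boundary S*=-
step 1: (k=1,j=0): S=87.2635, (K−S)⁺=28.8365, hold=34.5226 ⇒ V=34.5226 continue | (k=1,j=1): S=126.0048, (K−S)⁺=0.0000, hold=15.4066 ⇒ V=15.4066 continue  boundary S*=-
step 0: (k=0,j=0): S=104.8600, (K−S)⁺=11.2400, hold=25.7324 ⇒ V=25.7324 continue  boundary S*=-

price = 25.7324
boundary = - - - 60.4336 72.6199 87.2635
tree:
25.7324
34.5226 15.4066
44.7410 22.5331 7.0188
55.6664 31.9458 11.4608 1.7825
65.8077 43.4801 18.3911 3.2932 0.0000
74.2472 55.6664 28.8365 6.0840 0.0000 0.0000
81.2705 65.8077 43.4801 11.2400 0.0000 0.0000 0.0000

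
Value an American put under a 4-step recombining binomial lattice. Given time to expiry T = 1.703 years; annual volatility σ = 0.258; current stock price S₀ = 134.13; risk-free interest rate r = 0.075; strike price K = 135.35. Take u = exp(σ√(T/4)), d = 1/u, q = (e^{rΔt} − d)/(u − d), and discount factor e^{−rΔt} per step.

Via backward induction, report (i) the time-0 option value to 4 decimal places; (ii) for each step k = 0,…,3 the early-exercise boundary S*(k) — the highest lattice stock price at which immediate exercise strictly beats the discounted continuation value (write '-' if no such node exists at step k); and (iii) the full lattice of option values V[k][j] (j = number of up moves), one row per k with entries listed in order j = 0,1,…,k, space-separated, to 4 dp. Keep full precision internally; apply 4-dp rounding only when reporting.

price = 11.9890
boundary = - - 95.7865 113.3483
tree:
11.9890
22.3453 4.3514
39.5635 9.7887 0.2277
54.4043 22.0017 0.5271 0.0000
66.9458 39.5635 1.2200 0.0000 0.0000

Δt=0.42575  u=1.18334  d=0.84506  q=0.55393  discount=0.96857
step 4 (expiry): payoffs max(K−S,0) = 66.9458 39.5635 1.2200 0.0000 0.0000
step 3: (k=3,j=0): S=80.9457, (K−S)⁺=54.4043, hold=50.1507 ⇒ V=54.4043 exercise | (k=3,j=1): S=113.3483, (K−S)⁺=22.0017, hold=17.7480 ⇒ V=22.0017 exercise | (k=3,j=2): S=158.7218, (K−S)⁺=0.0000, hold=0.5271 ⇒ V=0.5271 continue | (k=3,j=3): S=222.2584, (K−S)⁺=0.0000, hold=0.0000 ⇒ V=0.0000 continue  boundary S*=113.3483
step 2: (k=2,j=0): S=95.7865, (K−S)⁺=39.5635, hold=35.3099 ⇒ V=39.5635 exercise | (k=2,j=1): S=134.1300, (K−S)⁺=1.2200, hold=9.7887 ⇒ V=9.7887 continue | (k=2,j=2): S=187.8224, (K−S)⁺=0.0000, hold=0.2277 ⇒ V=0.2277 continue  boundary S*=95.7865
step 1: (k=1,j=0): S=113.3483, (K−S)⁺=22.0017, hold=22.3453 ⇒ V=22.3453 continue | (k=1,j=1): S=158.7218, (K−S)⁺=0.0000, hold=4.3514 ⇒ V=4.3514 continue  boundary S*=-
step 0: (k=0,j=0): S=134.1300, (K−S)⁺=1.2200, hold=11.9890 ⇒ V=11.9890 continue  boundary S*=-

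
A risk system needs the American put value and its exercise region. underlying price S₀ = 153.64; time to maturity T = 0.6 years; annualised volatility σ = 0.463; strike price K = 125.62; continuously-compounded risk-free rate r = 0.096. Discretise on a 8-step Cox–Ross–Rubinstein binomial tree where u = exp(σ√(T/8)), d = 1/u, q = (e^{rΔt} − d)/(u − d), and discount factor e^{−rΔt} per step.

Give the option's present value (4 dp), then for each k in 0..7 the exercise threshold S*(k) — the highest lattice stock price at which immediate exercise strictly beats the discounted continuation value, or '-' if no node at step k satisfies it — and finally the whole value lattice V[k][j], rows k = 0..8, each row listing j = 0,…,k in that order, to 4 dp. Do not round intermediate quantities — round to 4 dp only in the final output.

price = 7.0911
boundary = - - - - 92.5197 81.5017 92.5197 105.0271
tree:
7.0911
10.8977 3.3380
16.3198 5.5634 1.1321
23.6884 9.0925 2.0693 0.1991
33.1003 14.4983 3.7484 0.3985 0.0000
44.1183 22.3894 6.7151 0.7975 0.0000 0.0000
53.8242 33.1003 11.8645 1.5963 0.0000 0.0000 0.0000
62.3743 44.1183 20.5929 3.1949 0.0000 0.0000 0.0000 0.0000
69.9061 53.8242 33.1003 6.3945 0.0000 0.0000 0.0000 0.0000 0.0000

Δt=0.07500, u=1.13519, d=0.88091, q=0.49676, disc=e^(-rΔt)=0.99283
k=8 terminal: V=max(K-S,0) → 69.9061 53.8242 33.1003 6.3945 0.0000 0.0000 0.0000 0.0000 0.0000
k=7: j=0 S=63.2457 intr=62.3743 cont=61.4730 V=62.3743[EX]; j=1 S=81.5017 intr=44.1183 cont=43.2171 V=44.1183[EX]; j=2 S=105.0271 intr=20.5929 cont=19.6916 V=20.5929[EX]; j=3 S=135.3433 intr=0.0000 cont=3.1949 V=3.1949[hold]; j=4 S=174.4102 intr=0.0000 cont=0.0000 V=0.0000[hold]; j=5 S=224.7538 intr=0.0000 cont=0.0000 V=0.0000[hold]; j=6 S=289.6291 intr=0.0000 cont=0.0000 V=0.0000[hold]; j=7 S=373.2307 intr=0.0000 cont=0.0000 V=0.0000[hold]  S*(7)=105.0271
k=6: j=0 S=71.7958 intr=53.8242 cont=52.9230 V=53.8242[EX]; j=1 S=92.5197 intr=33.1003 cont=32.1991 V=33.1003[EX]; j=2 S=119.2255 intr=6.3945 cont=11.8645 V=11.8645[hold]; j=3 S=153.6400 intr=0.0000 cont=1.5963 V=1.5963[hold]; j=4 S=197.9883 intr=0.0000 cont=0.0000 V=0.0000[hold]; j=5 S=255.1377 intr=0.0000 cont=0.0000 V=0.0000[hold]; j=6 S=328.7833 intr=0.0000 cont=0.0000 V=0.0000[hold]  S*(6)=92.5197
k=5: j=0 S=81.5017 intr=44.1183 cont=43.2171 V=44.1183[EX]; j=1 S=105.0271 intr=20.5929 cont=22.3894 V=22.3894[hold]; j=2 S=135.3433 intr=0.0000 cont=6.7151 V=6.7151[hold]; j=3 S=174.4102 intr=0.0000 cont=0.7975 V=0.7975[hold]; j=4 S=224.7538 intr=0.0000 cont=0.0000 V=0.0000[hold]; j=5 S=289.6291 intr=0.0000 cont=0.0000 V=0.0000[hold]  S*(5)=81.5017
k=4: j=0 S=92.5197 intr=33.1003 cont=33.0852 V=33.1003[EX]; j=1 S=119.2255 intr=6.3945 cont=14.4983 V=14.4983[hold]; j=2 S=153.6400 intr=0.0000 cont=3.7484 V=3.7484[hold]; j=3 S=197.9883 intr=0.0000 cont=0.3985 V=0.3985[hold]; j=4 S=255.1377 intr=0.0000 cont=0.0000 V=0.0000[hold]  S*(4)=92.5197
k=3: j=0 S=105.0271 intr=20.5929 cont=23.6884 V=23.6884[hold]; j=1 S=135.3433 intr=0.0000 cont=9.0925 V=9.0925[hold]; j=2 S=174.4102 intr=0.0000 cont=2.0693 V=2.0693[hold]; j=3 S=224.7538 intr=0.0000 cont=0.1991 V=0.1991[hold]  S*(3)=-
k=2: j=0 S=119.2255 intr=6.3945 cont=16.3198 V=16.3198[hold]; j=1 S=153.6400 intr=0.0000 cont=5.5634 V=5.5634[hold]; j=2 S=197.9883 intr=0.0000 cont=1.1321 V=1.1321[hold]  S*(2)=-
k=1: j=0 S=135.3433 intr=0.0000 cont=10.8977 V=10.8977[hold]; j=1 S=174.4102 intr=0.0000 cont=3.3380 V=3.3380[hold]  S*(1)=-
k=0: j=0 S=153.6400 intr=0.0000 cont=7.0911 V=7.0911[hold]  S*(0)=-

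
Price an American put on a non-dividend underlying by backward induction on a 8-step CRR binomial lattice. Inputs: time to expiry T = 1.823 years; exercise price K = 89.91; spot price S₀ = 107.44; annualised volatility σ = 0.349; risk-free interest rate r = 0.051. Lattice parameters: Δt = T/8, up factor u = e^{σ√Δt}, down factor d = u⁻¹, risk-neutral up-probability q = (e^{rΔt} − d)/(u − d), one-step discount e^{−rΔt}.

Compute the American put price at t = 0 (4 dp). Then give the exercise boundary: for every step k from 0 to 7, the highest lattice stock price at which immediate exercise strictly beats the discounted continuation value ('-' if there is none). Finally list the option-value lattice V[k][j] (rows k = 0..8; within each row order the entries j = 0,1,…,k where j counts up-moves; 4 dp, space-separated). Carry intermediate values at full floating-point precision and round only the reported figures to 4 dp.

price = 8.5155
boundary = - - - - 55.1764 46.7089 55.1764 65.1788
tree:
8.5155
12.6767 4.4442
18.3511 7.1501 1.7707
25.7186 11.2204 3.1398 0.4068
34.7336 17.0705 5.4789 0.8123 0.0000
43.2011 24.9718 9.3612 1.6220 0.0000 0.0000
50.3691 34.7336 15.5390 3.2390 0.0000 0.0000 0.0000
56.4371 43.2011 24.7312 6.4678 0.0000 0.0000 0.0000 0.0000
61.5739 50.3691 34.7336 12.9155 0.0000 0.0000 0.0000 0.0000 0.0000

Δt=0.22787  u=1.18128  d=0.84654  q=0.49337  discount=0.98845
step 8 (expiry): payoffs max(K−S,0) = 61.5739 50.3691 34.7336 12.9155 0.0000 0.0000 0.0000 0.0000 0.0000
step 7: (k=7,j=0): S=33.4729, (K−S)⁺=56.4371, hold=55.3983 ⇒ V=56.4371 exercise | (k=7,j=1): S=46.7089, (K−S)⁺=43.2011, hold=42.1622 ⇒ V=43.2011 exercise | (k=7,j=2): S=65.1788, (K−S)⁺=24.7312, hold=23.6924 ⇒ V=24.7312 exercise | (k=7,j=3): S=90.9521, (K−S)⁺=0.0000, hold=6.4678 ⇒ V=6.4678 continue | (k=7,j=4): S=126.9168, (K−S)⁺=0.0000, hold=0.0000 ⇒ V=0.0000 continue | (k=7,j=5): S=177.1029, (K−S)⁺=0.0000, hold=0.0000 ⇒ V=0.0000 continue | (k=7,j=6): S=247.1339, (K−S)⁺=0.0000, hold=0.0000 ⇒ V=0.0000 continue | (k=7,j=7): S=344.8568, (K−S)⁺=0.0000, hold=0.0000 ⇒ V=0.0000 continue  boundary S*=65.1788
step 6: (k=6,j=0): S=39.5409, (K−S)⁺=50.3691, hold=49.3303 ⇒ V=50.3691 exercise | (k=6,j=1): S=55.1764, (K−S)⁺=34.7336, hold=33.6948 ⇒ V=34.7336 exercise | (k=6,j=2): S=76.9945, (K−S)⁺=12.9155, hold=15.5390 ⇒ V=15.5390 continue | (k=6,j=3): S=107.4400, (K−S)⁺=0.0000, hold=3.2390 ⇒ V=3.2390 continue | (k=6,j=4): S=149.9245, (K−S)⁺=0.0000, hold=0.0000 ⇒ V=0.0000 continue | (k=6,j=5): S=209.2084, (K−S)⁺=0.0000, hold=0.0000 ⇒ V=0.0000 continue | (k=6,j=6): S=291.9346, (K−S)⁺=0.0000, hold=0.0000 ⇒ V=0.0000 continue  boundary S*=55.1764
step 5: (k=5,j=0): S=46.7089, (K−S)⁺=43.2011, hold=42.1622 ⇒ V=43.2011 exercise | (k=5,j=1): S=65.1788, (K−S)⁺=24.7312, hold=24.9718 ⇒ V=24.9718 continue | (k=5,j=2): S=90.9521, (K−S)⁺=0.0000, hold=9.3612 ⇒ V=9.3612 continue | (k=5,j=3): S=126.9168, (K−S)⁺=0.0000, hold=1.6220 ⇒ V=1.6220 continue | (k=5,j=4): S=177.1029, (K−S)⁺=0.0000, hold=0.0000 ⇒ V=0.0000 continue | (k=5,j=5): S=247.1339, (K−S)⁺=0.0000, hold=0.0000 ⇒ V=0.0000 continue  boundary S*=46.7089
step 4: (k=4,j=0): S=55.1764, (K−S)⁺=34.7336, hold=33.8121 ⇒ V=34.7336 exercise | (k=4,j=1): S=76.9945, (K−S)⁺=12.9155, hold=17.0705 ⇒ V=17.0705 continue | (k=4,j=2): S=107.4400, (K−S)⁺=0.0000, hold=5.4789 ⇒ V=5.4789 continue | (k=4,j=3): S=149.9245, (K−S)⁺=0.0000, hold=0.8123 ⇒ V=0.8123 continue | (k=4,j=4): S=209.2084, (K−S)⁺=0.0000, hold=0.0000 ⇒ V=0.0000 continue  boundary S*=55.1764
step 3: (k=3,j=0): S=65.1788, (K−S)⁺=24.7312, hold=25.7186 ⇒ V=25.7186 continue | (k=3,j=1): S=90.9521, (K−S)⁺=0.0000, hold=11.2204 ⇒ V=11.2204 continue | (k=3,j=2): S=126.9168, (K−S)⁺=0.0000, hold=3.1398 ⇒ V=3.1398 continue | (k=3,j=3): S=177.1029, (K−S)⁺=0.0000, hold=0.4068 ⇒ V=0.4068 continue  boundary S*=-
step 2: (k=2,j=0): S=76.9945, (K−S)⁺=12.9155, hold=18.3511 ⇒ V=18.3511 continue | (k=2,j=1): S=107.4400, (K−S)⁺=0.0000, hold=7.1501 ⇒ V=7.1501 continue | (k=2,j=2): S=149.9245, (K−S)⁺=0.0000, hold=1.7707 ⇒ V=1.7707 continue  boundary S*=-
step 1: (k=1,j=0): S=90.9521, (K−S)⁺=0.0000, hold=12.6767 ⇒ V=12.6767 continue | (k=1,j=1): S=126.9168, (K−S)⁺=0.0000, hold=4.4442 ⇒ V=4.4442 continue  boundary S*=-
step 0: (k=0,j=0): S=107.4400, (K−S)⁺=0.0000, hold=8.5155 ⇒ V=8.5155 continue  boundary S*=-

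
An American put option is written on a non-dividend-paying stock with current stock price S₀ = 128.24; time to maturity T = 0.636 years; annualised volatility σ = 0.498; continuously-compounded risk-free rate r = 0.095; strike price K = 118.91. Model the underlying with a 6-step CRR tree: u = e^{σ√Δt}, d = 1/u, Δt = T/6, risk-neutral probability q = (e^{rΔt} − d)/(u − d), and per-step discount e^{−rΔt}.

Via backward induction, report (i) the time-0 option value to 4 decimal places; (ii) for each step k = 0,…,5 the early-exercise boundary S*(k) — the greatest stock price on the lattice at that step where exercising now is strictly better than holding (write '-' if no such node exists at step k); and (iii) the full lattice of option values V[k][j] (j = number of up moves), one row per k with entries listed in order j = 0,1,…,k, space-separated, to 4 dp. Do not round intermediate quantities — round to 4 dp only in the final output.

params: Δt=0.10600 u=1.17602 d=0.85032 q=0.49063 e^(-rΔt)=0.98998
t_6 payoffs: 70.4334 51.8656 26.1858 0.0000 0.0000 0.0000 0.0000
t_5: node(5,0) S=57.0095 payoff=61.9005 vs cont=60.7091 → 61.9005 [stop]  node(5,1) S=78.8457 payoff=40.0643 vs cont=38.8729 → 40.0643 [stop]  node(5,2) S=109.0456 payoff=9.8644 vs cont=13.2047 → 13.2047 [wait]  node(5,3) S=150.8130 payoff=0.0000 vs cont=0.0000 → 0.0000 [wait]  node(5,4) S=208.5783 payoff=0.0000 vs cont=0.0000 → 0.0000 [wait]  node(5,5) S=288.4693 payoff=0.0000 vs cont=0.0000 → 0.0000 [wait]  ⇒ S*(5)=78.8457
t_4: node(4,0) S=67.0444 payoff=51.8656 vs cont=50.6742 → 51.8656 [stop]  node(4,1) S=92.7242 payoff=26.1858 vs cont=26.6168 → 26.6168 [wait]  node(4,2) S=128.2400 payoff=0.0000 vs cont=6.6587 → 6.6587 [wait]  node(4,3) S=177.3593 payoff=0.0000 vs cont=0.0000 → 0.0000 [wait]  node(4,4) S=245.2926 payoff=0.0000 vs cont=0.0000 → 0.0000 [wait]  ⇒ S*(4)=67.0444
t_3: node(3,0) S=78.8457 payoff=40.0643 vs cont=39.0823 → 40.0643 [stop]  node(3,1) S=109.0456 payoff=9.8644 vs cont=16.6562 → 16.6562 [wait]  node(3,2) S=150.8130 payoff=0.0000 vs cont=3.3578 → 3.3578 [wait]  node(3,3) S=208.5783 payoff=0.0000 vs cont=0.0000 → 0.0000 [wait]  ⇒ S*(3)=78.8457
t_2: node(2,0) S=92.7242 payoff=26.1858 vs cont=28.2933 → 28.2933 [wait]  node(2,1) S=128.2400 payoff=0.0000 vs cont=10.0301 → 10.0301 [wait]  node(2,2) S=177.3593 payoff=0.0000 vs cont=1.6932 → 1.6932 [wait]  ⇒ S*(2)=-
t_1: node(1,0) S=109.0456 payoff=9.8644 vs cont=19.1391 → 19.1391 [wait]  node(1,1) S=150.8130 payoff=0.0000 vs cont=5.8803 → 5.8803 [wait]  ⇒ S*(1)=-
t_0: node(0,0) S=128.2400 payoff=0.0000 vs cont=12.5074 → 12.5074 [wait]  ⇒ S*(0)=-

price = 12.5074
boundary = - - - 78.8457 67.0444 78.8457
tree:
12.5074
19.1391 5.8803
28.2933 10.0301 1.6932
40.0643 16.6562 3.3578 0.0000
51.8656 26.6168 6.6587 0.0000 0.0000
61.9005 40.0643 13.2047 0.0000 0.0000 0.0000
70.4334 51.8656 26.1858 0.0000 0.0000 0.0000 0.0000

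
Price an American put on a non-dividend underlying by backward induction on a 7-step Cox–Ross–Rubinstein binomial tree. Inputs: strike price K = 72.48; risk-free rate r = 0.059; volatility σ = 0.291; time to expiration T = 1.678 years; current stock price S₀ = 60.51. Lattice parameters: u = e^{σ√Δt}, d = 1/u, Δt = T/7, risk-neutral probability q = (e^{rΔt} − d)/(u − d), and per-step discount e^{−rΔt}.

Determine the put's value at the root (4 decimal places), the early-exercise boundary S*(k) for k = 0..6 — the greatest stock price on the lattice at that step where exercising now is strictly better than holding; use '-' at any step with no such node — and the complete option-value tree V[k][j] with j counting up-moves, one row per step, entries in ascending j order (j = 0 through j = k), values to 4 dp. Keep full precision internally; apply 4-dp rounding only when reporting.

Δt=0.23971, u=1.15312, d=0.86721, q=0.51426, disc=e^(-rΔt)=0.98596
k=7 terminal: V=max(K-S,0) → 50.1601 42.8012 33.0163 20.0052 2.7044 0.0000 0.0000 0.0000
k=6: j=0 S=25.7377 intr=46.7423 cont=45.7244 V=46.7423[EX]; j=1 S=34.2233 intr=38.2567 cont=37.2388 V=38.2567[EX]; j=2 S=45.5066 intr=26.9734 cont=25.9555 V=26.9734[EX]; j=3 S=60.5100 intr=11.9700 cont=10.9521 V=11.9700[EX]; j=4 S=80.4599 intr=0.0000 cont=1.2952 V=1.2952[hold]; j=5 S=106.9873 intr=0.0000 cont=0.0000 V=0.0000[hold]; j=6 S=142.2607 intr=0.0000 cont=0.0000 V=0.0000[hold]  S*(6)=60.5100
k=5: j=0 S=29.6788 intr=42.8012 cont=41.7834 V=42.8012[EX]; j=1 S=39.4637 intr=33.0163 cont=31.9984 V=33.0163[EX]; j=2 S=52.4748 intr=20.0052 cont=18.9873 V=20.0052[EX]; j=3 S=69.7756 intr=2.7044 cont=6.3894 V=6.3894[hold]; j=4 S=92.7804 intr=0.0000 cont=0.6203 V=0.6203[hold]; j=5 S=123.3697 intr=0.0000 cont=0.0000 V=0.0000[hold]  S*(5)=52.4748
k=4: j=0 S=34.2233 intr=38.2567 cont=37.2388 V=38.2567[EX]; j=1 S=45.5066 intr=26.9734 cont=25.9555 V=26.9734[EX]; j=2 S=60.5100 intr=11.9700 cont=12.8205 V=12.8205[hold]; j=3 S=80.4599 intr=0.0000 cont=3.3745 V=3.3745[hold]; j=4 S=106.9873 intr=0.0000 cont=0.2971 V=0.2971[hold]  S*(4)=45.5066
k=3: j=0 S=39.4637 intr=33.0163 cont=31.9984 V=33.0163[EX]; j=1 S=52.4748 intr=20.0052 cont=19.4186 V=20.0052[EX]; j=2 S=69.7756 intr=2.7044 cont=7.8510 V=7.8510[hold]; j=3 S=92.7804 intr=0.0000 cont=1.7667 V=1.7667[hold]  S*(3)=52.4748
k=2: j=0 S=45.5066 intr=26.9734 cont=25.9555 V=26.9734[EX]; j=1 S=60.5100 intr=11.9700 cont=13.5616 V=13.5616[hold]; j=2 S=80.4599 intr=0.0000 cont=4.6558 V=4.6558[hold]  S*(2)=45.5066
k=1: j=0 S=52.4748 intr=20.0052 cont=19.7943 V=20.0052[EX]; j=1 S=69.7756 intr=2.7044 cont=8.8556 V=8.8556[hold]  S*(1)=52.4748
k=0: j=0 S=60.5100 intr=11.9700 cont=14.0710 V=14.0710[hold]  S*(0)=-

price = 14.0710
boundary = - 52.4748 45.5066 52.4748 45.5066 52.4748 60.5100
tree:
14.0710
20.0052 8.8556
26.9734 13.5616 4.6558
33.0163 20.0052 7.8510 1.7667
38.2567 26.9734 12.8205 3.3745 0.2971
42.8012 33.0163 20.0052 6.3894 0.6203 0.0000
46.7423 38.2567 26.9734 11.9700 1.2952 0.0000 0.0000
50.1601 42.8012 33.0163 20.0052 2.7044 0.0000 0.0000 0.0000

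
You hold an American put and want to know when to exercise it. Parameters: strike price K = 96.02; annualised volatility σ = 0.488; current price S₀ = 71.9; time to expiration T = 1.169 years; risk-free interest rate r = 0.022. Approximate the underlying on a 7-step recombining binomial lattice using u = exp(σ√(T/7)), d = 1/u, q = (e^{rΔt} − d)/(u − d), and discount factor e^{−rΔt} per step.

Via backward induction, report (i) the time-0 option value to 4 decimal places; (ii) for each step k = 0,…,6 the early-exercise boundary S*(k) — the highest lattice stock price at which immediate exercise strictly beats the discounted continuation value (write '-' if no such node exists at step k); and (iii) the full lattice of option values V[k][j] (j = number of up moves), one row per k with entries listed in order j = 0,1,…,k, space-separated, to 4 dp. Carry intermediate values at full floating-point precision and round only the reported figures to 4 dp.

Δt=0.16700  u=1.22070  d=0.81920  q=0.45948  discount=0.99633
step 7 (expiry): payoffs max(K−S,0) = 78.2181 69.4932 56.4922 37.1194 8.2517 0.0000 0.0000 0.0000
step 6: (k=6,j=0): S=21.7308, (K−S)⁺=74.2892, hold=73.9371 ⇒ V=74.2892 exercise | (k=6,j=1): S=32.3812, (K−S)⁺=63.6388, hold=63.2866 ⇒ V=63.6388 exercise | (k=6,j=2): S=48.2515, (K−S)⁺=47.7685, hold=47.4163 ⇒ V=47.7685 exercise | (k=6,j=3): S=71.9000, (K−S)⁺=24.1200, hold=23.7679 ⇒ V=24.1200 exercise | (k=6,j=4): S=107.1388, (K−S)⁺=0.0000, hold=4.4439 ⇒ V=4.4439 continue | (k=6,j=5): S=159.6483, (K−S)⁺=0.0000, hold=0.0000 ⇒ V=0.0000 continue | (k=6,j=6): S=237.8932, (K−S)⁺=0.0000, hold=0.0000 ⇒ V=0.0000 continue  boundary S*=71.9000
step 5: (k=5,j=0): S=26.5268, (K−S)⁺=69.4932, hold=69.1411 ⇒ V=69.4932 exercise | (k=5,j=1): S=39.5278, (K−S)⁺=56.4922, hold=56.1401 ⇒ V=56.4922 exercise | (k=5,j=2): S=58.9006, (K−S)⁺=37.1194, hold=36.7672 ⇒ V=37.1194 exercise | (k=5,j=3): S=87.7683, (K−S)⁺=8.2517, hold=15.0240 ⇒ V=15.0240 continue | (k=5,j=4): S=130.7843, (K−S)⁺=0.0000, hold=2.3932 ⇒ V=2.3932 continue | (k=5,j=5): S=194.8827, (K−S)⁺=0.0000, hold=0.0000 ⇒ V=0.0000 continue  boundary S*=58.9006
step 4: (k=4,j=0): S=32.3812, (K−S)⁺=63.6388, hold=63.2866 ⇒ V=63.6388 exercise | (k=4,j=1): S=48.2515, (K−S)⁺=47.7685, hold=47.4163 ⇒ V=47.7685 exercise | (k=4,j=2): S=71.9000, (K−S)⁺=24.1200, hold=26.8682 ⇒ V=26.8682 continue | (k=4,j=3): S=107.1388, (K−S)⁺=0.0000, hold=9.1866 ⇒ V=9.1866 continue | (k=4,j=4): S=159.6483, (K−S)⁺=0.0000, hold=1.2888 ⇒ V=1.2888 continue  boundary S*=48.2515
step 3: (k=3,j=0): S=39.5278, (K−S)⁺=56.4922, hold=56.1401 ⇒ V=56.4922 exercise | (k=3,j=1): S=58.9006, (K−S)⁺=37.1194, hold=38.0253 ⇒ V=38.0253 continue | (k=3,j=2): S=87.7683, (K−S)⁺=8.2517, hold=18.6752 ⇒ V=18.6752 continue | (k=3,j=3): S=130.7843, (K−S)⁺=0.0000, hold=5.5374 ⇒ V=5.5374 continue  boundary S*=39.5278
step 2: (k=2,j=0): S=48.2515, (K−S)⁺=47.7685, hold=47.8311 ⇒ V=47.8311 continue | (k=2,j=1): S=71.9000, (K−S)⁺=24.1200, hold=29.0276 ⇒ V=29.0276 continue | (k=2,j=2): S=107.1388, (K−S)⁺=0.0000, hold=12.5923 ⇒ V=12.5923 continue  boundary S*=-
step 1: (k=1,j=0): S=58.9006, (K−S)⁺=37.1194, hold=39.0476 ⇒ V=39.0476 continue | (k=1,j=1): S=87.7683, (K−S)⁺=8.2517, hold=21.3972 ⇒ V=21.3972 continue  boundary S*=-
step 0: (k=0,j=0): S=71.9000, (K−S)⁺=24.1200, hold=30.8242 ⇒ V=30.8242 continue  boundary S*=-

price = 30.8242
boundary = - - - 39.5278 48.2515 58.9006 71.9000
tree:
30.8242
39.0476 21.3972
47.8311 29.0276 12.5923
56.4922 38.0253 18.6752 5.5374
63.6388 47.7685 26.8682 9.1866 1.2888
69.4932 56.4922 37.1194 15.0240 2.3932 0.0000
74.2892 63.6388 47.7685 24.1200 4.4439 0.0000 0.0000
78.2181 69.4932 56.4922 37.1194 8.2517 0.0000 0.0000 0.0000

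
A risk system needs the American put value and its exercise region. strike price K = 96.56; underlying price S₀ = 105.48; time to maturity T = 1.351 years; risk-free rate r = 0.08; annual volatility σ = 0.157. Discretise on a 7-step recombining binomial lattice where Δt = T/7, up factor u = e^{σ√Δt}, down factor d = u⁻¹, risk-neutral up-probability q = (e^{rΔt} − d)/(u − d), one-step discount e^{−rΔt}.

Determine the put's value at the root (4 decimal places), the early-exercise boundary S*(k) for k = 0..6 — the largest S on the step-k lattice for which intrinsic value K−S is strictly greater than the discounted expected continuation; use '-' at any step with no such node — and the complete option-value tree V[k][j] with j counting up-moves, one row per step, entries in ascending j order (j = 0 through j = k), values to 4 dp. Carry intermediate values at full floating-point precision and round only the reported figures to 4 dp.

Δt=0.19300  u=1.07141  d=0.93335  q=0.59547  discount=0.98468
step 7 (expiry): payoffs max(K−S,0) = 31.4739 21.8468 10.7957 0.0000 0.0000 0.0000 0.0000 0.0000
step 6: (k=6,j=0): S=69.7337, (K−S)⁺=26.8263, hold=25.3468 ⇒ V=26.8263 exercise | (k=6,j=1): S=80.0483, (K−S)⁺=16.5117, hold=15.0323 ⇒ V=16.5117 exercise | (k=6,j=2): S=91.8885, (K−S)⁺=4.6715, hold=4.3003 ⇒ V=4.6715 exercise | (k=6,j=3): S=105.4800, (K−S)⁺=0.0000, hold=0.0000 ⇒ V=0.0000 continue | (k=6,j=4): S=121.0819, (K−S)⁺=0.0000, hold=0.0000 ⇒ V=0.0000 continue | (k=6,j=5): S=138.9915, (K−S)⁺=0.0000, hold=0.0000 ⇒ V=0.0000 continue | (k=6,j=6): S=159.5502, (K−S)⁺=0.0000, hold=0.0000 ⇒ V=0.0000 continue  boundary S*=91.8885
step 5: (k=5,j=0): S=74.7132, (K−S)⁺=21.8468, hold=20.3673 ⇒ V=21.8468 exercise | (k=5,j=1): S=85.7643, (K−S)⁺=10.7957, hold=9.3163 ⇒ V=10.7957 exercise | (k=5,j=2): S=98.4500, (K−S)⁺=0.0000, hold=1.8608 ⇒ V=1.8608 continue | (k=5,j=3): S=113.0120, (K−S)⁺=0.0000, hold=0.0000 ⇒ V=0.0000 continue | (k=5,j=4): S=129.7280, (K−S)⁺=0.0000, hold=0.0000 ⇒ V=0.0000 continue | (k=5,j=5): S=148.9165, (K−S)⁺=0.0000, hold=0.0000 ⇒ V=0.0000 continue  boundary S*=85.7643
step 4: (k=4,j=0): S=80.0483, (K−S)⁺=16.5117, hold=15.0323 ⇒ V=16.5117 exercise | (k=4,j=1): S=91.8885, (K−S)⁺=4.6715, hold=5.3914 ⇒ V=5.3914 continue | (k=4,j=2): S=105.4800, (K−S)⁺=0.0000, hold=0.7412 ⇒ V=0.7412 continue | (k=4,j=3): S=121.0819, (K−S)⁺=0.0000, hold=0.0000 ⇒ V=0.0000 continue | (k=4,j=4): S=138.9915, (K−S)⁺=0.0000, hold=0.0000 ⇒ V=0.0000 continue  boundary S*=80.0483
step 3: (k=3,j=0): S=85.7643, (K−S)⁺=10.7957, hold=9.7383 ⇒ V=10.7957 exercise | (k=3,j=1): S=98.4500, (K−S)⁺=0.0000, hold=2.5822 ⇒ V=2.5822 continue | (k=3,j=2): S=113.0120, (K−S)⁺=0.0000, hold=0.2953 ⇒ V=0.2953 continue | (k=3,j=3): S=129.7280, (K−S)⁺=0.0000, hold=0.0000 ⇒ V=0.0000 continue  boundary S*=85.7643
step 2: (k=2,j=0): S=91.8885, (K−S)⁺=4.6715, hold=5.8143 ⇒ V=5.8143 continue | (k=2,j=1): S=105.4800, (K−S)⁺=0.0000, hold=1.2017 ⇒ V=1.2017 continue | (k=2,j=2): S=121.0819, (K−S)⁺=0.0000, hold=0.1176 ⇒ V=0.1176 continue  boundary S*=-
step 1: (k=1,j=0): S=98.4500, (K−S)⁺=0.0000, hold=3.0206 ⇒ V=3.0206 continue | (k=1,j=1): S=113.0120, (K−S)⁺=0.0000, hold=0.5476 ⇒ V=0.5476 continue  boundary S*=-
step 0: (k=0,j=0): S=105.4800, (K−S)⁺=0.0000, hold=1.5243 ⇒ V=1.5243 continue  boundary S*=-

price = 1.5243
boundary = - - - 85.7643 80.0483 85.7643 91.8885
tree:
1.5243
3.0206 0.5476
5.8143 1.2017 0.1176
10.7957 2.5822 0.2953 0.0000
16.5117 5.3914 0.7412 0.0000 0.0000
21.8468 10.7957 1.8608 0.0000 0.0000 0.0000
26.8263 16.5117 4.6715 0.0000 0.0000 0.0000 0.0000
31.4739 21.8468 10.7957 0.0000 0.0000 0.0000 0.0000 0.0000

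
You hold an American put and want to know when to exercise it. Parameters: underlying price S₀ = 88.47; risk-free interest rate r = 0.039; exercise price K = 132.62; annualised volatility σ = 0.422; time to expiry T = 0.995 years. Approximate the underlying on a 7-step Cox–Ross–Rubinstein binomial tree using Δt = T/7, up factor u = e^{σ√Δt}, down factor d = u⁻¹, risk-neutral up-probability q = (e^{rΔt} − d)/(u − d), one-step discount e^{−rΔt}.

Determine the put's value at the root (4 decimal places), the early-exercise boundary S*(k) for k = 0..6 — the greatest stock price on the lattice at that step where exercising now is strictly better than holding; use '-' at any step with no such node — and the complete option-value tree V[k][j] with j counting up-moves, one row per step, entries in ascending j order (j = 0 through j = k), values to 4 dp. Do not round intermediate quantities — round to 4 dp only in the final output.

price = 45.8270
boundary = - 75.4569 64.3579 75.4569 88.4700 75.4569 88.4700
tree:
45.8270
57.1631 33.9660
68.2621 44.9446 22.3578
77.7285 57.1631 32.1087 11.9568
85.8025 68.2621 44.1500 19.3171 4.0487
92.6889 77.7285 57.1631 30.0612 7.7948 0.0000
98.5624 85.8025 68.2621 44.1500 15.0071 0.0000 0.0000
103.5720 92.6889 77.7285 57.1631 28.8927 0.0000 0.0000 0.0000

params: Δt=0.14214 u=1.17246 d=0.85291 q=0.47770 e^(-rΔt)=0.99447
t_7 payoffs: 103.5720 92.6889 77.7285 57.1631 28.8927 0.0000 0.0000 0.0000
t_6: node(6,0) S=34.0576 payoff=98.5624 vs cont=97.8293 → 98.5624 [stop]  node(6,1) S=46.8175 payoff=85.8025 vs cont=85.0694 → 85.8025 [stop]  node(6,2) S=64.3579 payoff=68.2621 vs cont=67.5289 → 68.2621 [stop]  node(6,3) S=88.4700 payoff=44.1500 vs cont=43.4168 → 44.1500 [stop]  node(6,4) S=121.6158 payoff=11.0042 vs cont=15.0071 → 15.0071 [wait]  node(6,5) S=167.1799 payoff=0.0000 vs cont=0.0000 → 0.0000 [wait]  node(6,6) S=229.8149 payoff=0.0000 vs cont=0.0000 → 0.0000 [wait]  ⇒ S*(6)=88.4700
t_5: node(5,0) S=39.9311 payoff=92.6889 vs cont=91.9558 → 92.6889 [stop]  node(5,1) S=54.8915 payoff=77.7285 vs cont=76.9954 → 77.7285 [stop]  node(5,2) S=75.4569 payoff=57.1631 vs cont=56.4299 → 57.1631 [stop]  node(5,3) S=103.7273 payoff=28.8927 vs cont=30.0612 → 30.0612 [wait]  node(5,4) S=142.5893 payoff=0.0000 vs cont=7.7948 → 7.7948 [wait]  node(5,5) S=196.0113 payoff=0.0000 vs cont=0.0000 → 0.0000 [wait]  ⇒ S*(5)=75.4569
t_4: node(4,0) S=46.8175 payoff=85.8025 vs cont=85.0694 → 85.8025 [stop]  node(4,1) S=64.3579 payoff=68.2621 vs cont=67.5289 → 68.2621 [stop]  node(4,2) S=88.4700 payoff=44.1500 vs cont=43.9720 → 44.1500 [stop]  node(4,3) S=121.6158 payoff=11.0042 vs cont=19.3171 → 19.3171 [wait]  node(4,4) S=167.1799 payoff=0.0000 vs cont=4.0487 → 4.0487 [wait]  ⇒ S*(4)=88.4700
t_3: node(3,0) S=54.8915 payoff=77.7285 vs cont=76.9954 → 77.7285 [stop]  node(3,1) S=75.4569 payoff=57.1631 vs cont=56.4299 → 57.1631 [stop]  node(3,2) S=103.7273 payoff=28.8927 vs cont=32.1087 → 32.1087 [wait]  node(3,3) S=142.5893 payoff=0.0000 vs cont=11.9568 → 11.9568 [wait]  ⇒ S*(3)=75.4569
t_2: node(2,0) S=64.3579 payoff=68.2621 vs cont=67.5289 → 68.2621 [stop]  node(2,1) S=88.4700 payoff=44.1500 vs cont=44.9446 → 44.9446 [wait]  node(2,2) S=121.6158 payoff=11.0042 vs cont=22.3578 → 22.3578 [wait]  ⇒ S*(2)=64.3579
t_1: node(1,0) S=75.4569 payoff=57.1631 vs cont=56.8074 → 57.1631 [stop]  node(1,1) S=103.7273 payoff=28.8927 vs cont=33.9660 → 33.9660 [wait]  ⇒ S*(1)=75.4569
t_0: node(0,0) S=88.4700 payoff=44.1500 vs cont=45.8270 → 45.8270 [wait]  ⇒ S*(0)=-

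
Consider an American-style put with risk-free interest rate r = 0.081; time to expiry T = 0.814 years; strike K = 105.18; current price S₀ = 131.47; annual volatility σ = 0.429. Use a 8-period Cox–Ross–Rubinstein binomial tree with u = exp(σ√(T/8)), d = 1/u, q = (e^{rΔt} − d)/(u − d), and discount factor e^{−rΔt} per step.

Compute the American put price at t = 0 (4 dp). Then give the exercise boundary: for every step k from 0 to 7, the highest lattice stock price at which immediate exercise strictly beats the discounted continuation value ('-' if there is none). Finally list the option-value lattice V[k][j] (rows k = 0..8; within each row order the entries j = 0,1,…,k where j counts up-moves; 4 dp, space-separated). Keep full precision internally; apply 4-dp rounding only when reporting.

price = 6.1637
boundary = - - - - 76.0510 66.3246 76.0510 87.2038
tree:
6.1637
9.4995 2.8769
14.2691 4.8111 0.9593
20.7782 7.8928 1.7598 0.1619
29.1290 12.6389 3.2017 0.3239 0.0000
38.8554 19.6087 5.7672 0.6480 0.0000 0.0000
47.3379 29.1290 10.2616 1.2963 0.0000 0.0000 0.0000
54.7355 38.8554 17.9762 2.5933 0.0000 0.0000 0.0000 0.0000
61.1870 47.3379 29.1290 5.1879 0.0000 0.0000 0.0000 0.0000 0.0000

Δt=0.10175, u=1.14665, d=0.87211, q=0.49599, disc=e^(-rΔt)=0.99179
k=8 terminal: V=max(K-S,0) → 61.1870 47.3379 29.1290 5.1879 0.0000 0.0000 0.0000 0.0000 0.0000
k=7: j=0 S=50.4445 intr=54.7355 cont=53.8722 V=54.7355[EX]; j=1 S=66.3246 intr=38.8554 cont=37.9921 V=38.8554[EX]; j=2 S=87.2038 intr=17.9762 cont=17.1129 V=17.9762[EX]; j=3 S=114.6559 intr=0.0000 cont=2.5933 V=2.5933[hold]; j=4 S=150.7499 intr=0.0000 cont=0.0000 V=0.0000[hold]; j=5 S=198.2065 intr=0.0000 cont=0.0000 V=0.0000[hold]; j=6 S=260.6026 intr=0.0000 cont=0.0000 V=0.0000[hold]; j=7 S=342.6412 intr=0.0000 cont=0.0000 V=0.0000[hold]  S*(7)=87.2038
k=6: j=0 S=57.8421 intr=47.3379 cont=46.4746 V=47.3379[EX]; j=1 S=76.0510 intr=29.1290 cont=28.2657 V=29.1290[EX]; j=2 S=99.9921 intr=5.1879 cont=10.2616 V=10.2616[hold]; j=3 S=131.4700 intr=0.0000 cont=1.2963 V=1.2963[hold]; j=4 S=172.8572 intr=0.0000 cont=0.0000 V=0.0000[hold]; j=5 S=227.2733 intr=0.0000 cont=0.0000 V=0.0000[hold]; j=6 S=298.8197 intr=0.0000 cont=0.0000 V=0.0000[hold]  S*(6)=76.0510
k=5: j=0 S=66.3246 intr=38.8554 cont=37.9921 V=38.8554[EX]; j=1 S=87.2038 intr=17.9762 cont=19.6087 V=19.6087[hold]; j=2 S=114.6559 intr=0.0000 cont=5.7672 V=5.7672[hold]; j=3 S=150.7499 intr=0.0000 cont=0.6480 V=0.6480[hold]; j=4 S=198.2065 intr=0.0000 cont=0.0000 V=0.0000[hold]; j=5 S=260.6026 intr=0.0000 cont=0.0000 V=0.0000[hold]  S*(5)=66.3246
k=4: j=0 S=76.0510 intr=29.1290 cont=29.0688 V=29.1290[EX]; j=1 S=99.9921 intr=5.1879 cont=12.6389 V=12.6389[hold]; j=2 S=131.4700 intr=0.0000 cont=3.2017 V=3.2017[hold]; j=3 S=172.8572 intr=0.0000 cont=0.3239 V=0.3239[hold]; j=4 S=227.2733 intr=0.0000 cont=0.0000 V=0.0000[hold]  S*(4)=76.0510
k=3: j=0 S=87.2038 intr=17.9762 cont=20.7782 V=20.7782[hold]; j=1 S=114.6559 intr=0.0000 cont=7.8928 V=7.8928[hold]; j=2 S=150.7499 intr=0.0000 cont=1.7598 V=1.7598[hold]; j=3 S=198.2065 intr=0.0000 cont=0.1619 V=0.1619[hold]  S*(3)=-
k=2: j=0 S=99.9921 intr=5.1879 cont=14.2691 V=14.2691[hold]; j=1 S=131.4700 intr=0.0000 cont=4.8111 V=4.8111[hold]; j=2 S=172.8572 intr=0.0000 cont=0.9593 V=0.9593[hold]  S*(2)=-
k=1: j=0 S=114.6559 intr=0.0000 cont=9.4995 V=9.4995[hold]; j=1 S=150.7499 intr=0.0000 cont=2.8769 V=2.8769[hold]  S*(1)=-
k=0: j=0 S=131.4700 intr=0.0000 cont=6.1637 V=6.1637[hold]  S*(0)=-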